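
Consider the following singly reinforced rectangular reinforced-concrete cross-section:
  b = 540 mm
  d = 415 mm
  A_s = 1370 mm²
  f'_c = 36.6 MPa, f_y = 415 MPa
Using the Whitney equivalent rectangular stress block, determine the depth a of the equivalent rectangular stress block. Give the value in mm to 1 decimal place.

a ≈ 33.8 mm

T = A_s f_y = 1370 × 415 = 568550 N = 568.55 kN.
Setting C = 0.85 f'_c a b equal to T: a = 568550/(0.85 × 36.6 × 540) = 33.8 mm.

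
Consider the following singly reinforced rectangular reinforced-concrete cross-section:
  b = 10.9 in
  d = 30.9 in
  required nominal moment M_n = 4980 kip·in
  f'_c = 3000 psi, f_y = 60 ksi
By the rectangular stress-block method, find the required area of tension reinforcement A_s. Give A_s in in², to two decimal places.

A_s ≈ 3.00 in²

From M_n = 0.85 f'_c a b (d − a/2):
a = d − √(d² − 2M_n/(0.85 f'_c b)) = 30.9 − √(30.9² − 2 × 4980/(0.85 × 3 × 10.9)) = 6.477 in.
A_s = 0.85 f'_c a b / f_y = 0.85 × 3 × 6.477 × 10.9 / 60 = 3.000 in².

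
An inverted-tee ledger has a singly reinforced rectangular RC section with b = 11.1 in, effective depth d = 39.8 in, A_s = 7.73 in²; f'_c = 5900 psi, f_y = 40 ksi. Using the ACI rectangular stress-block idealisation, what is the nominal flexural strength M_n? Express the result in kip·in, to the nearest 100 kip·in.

M_n ≈ 11400 kip·in

T = A_s f_y = 7.73 × 40 = 309.2 kips.
a = T/(0.85 f'_c b) = 309.2/(0.85 × 5.9 × 11.1) = 5.555 in.
M_n = T(d − a/2) = 309.2 × (39.8 − 2.7775) = 11447.4 kip·in.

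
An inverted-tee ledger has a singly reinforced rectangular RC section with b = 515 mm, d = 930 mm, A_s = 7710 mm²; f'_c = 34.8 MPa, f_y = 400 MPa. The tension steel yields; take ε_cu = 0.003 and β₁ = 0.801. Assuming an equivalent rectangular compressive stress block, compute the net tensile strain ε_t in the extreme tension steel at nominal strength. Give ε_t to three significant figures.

ε_t ≈ 0.00804

a = A_s f_y/(0.85 f'_c b) = 202.45 mm.
β₁ = 0.801, so c = a/β₁ = 202.45/0.801 = 252.75 mm.
From the linear strain diagram with ε_cu = 0.003: ε_t = 0.003 (d − c)/c = 0.003 × (930 − 252.75)/252.75 = 0.00804.
Since ε_t ≥ 0.005, the section is tension-controlled.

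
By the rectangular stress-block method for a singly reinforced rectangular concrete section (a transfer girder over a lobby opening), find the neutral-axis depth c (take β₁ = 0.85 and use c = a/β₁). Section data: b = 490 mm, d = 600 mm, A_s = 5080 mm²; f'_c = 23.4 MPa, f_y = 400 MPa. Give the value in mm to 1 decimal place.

T = A_s f_y = 5080 × 400 = 2032000 N = 2032 kN.
Setting C = 0.85 f'_c a b equal to T: a = 2032000/(0.85 × 23.4 × 490) = 208.494 mm.
With β₁ = 0.85, c = a/β₁ = 208.494/0.85 = 245.3 mm.

c ≈ 245.3 mm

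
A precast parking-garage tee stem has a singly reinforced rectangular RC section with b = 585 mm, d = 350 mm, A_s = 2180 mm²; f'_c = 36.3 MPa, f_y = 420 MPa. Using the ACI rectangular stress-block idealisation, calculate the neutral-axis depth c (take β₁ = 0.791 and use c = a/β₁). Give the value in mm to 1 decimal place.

T = A_s f_y = 2180 × 420 = 915600 N = 915.6 kN.
Setting C = 0.85 f'_c a b equal to T: a = 915600/(0.85 × 36.3 × 585) = 50.725 mm.
With β₁ = 0.791, c = a/β₁ = 50.725/0.791 = 64.1 mm.

c ≈ 64.1 mm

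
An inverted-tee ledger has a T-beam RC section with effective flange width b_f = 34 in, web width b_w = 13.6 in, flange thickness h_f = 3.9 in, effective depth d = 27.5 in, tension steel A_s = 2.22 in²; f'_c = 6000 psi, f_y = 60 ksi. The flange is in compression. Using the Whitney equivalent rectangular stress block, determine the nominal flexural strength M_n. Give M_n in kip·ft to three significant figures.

Tension: T = A_s f_y = 2.22 × 60 = 133.2 kips.
Try a within the flange: a = T/(0.85 f'_c b_f) = 133.2/(0.85 × 6 × 34) = 0.768 in.
Since a = 0.768 ≤ h_f = 3.9 in, the stress block lies entirely in the flange; analyse as a rectangular beam of width b_f.
M_n = T(d − a/2) = 133.2 × (27.5 − 0.384) = 3611.9 kip·in.
M_n = 3611.9/12 = 300.99 kip·ft.

M_n ≈ 301 kip·ft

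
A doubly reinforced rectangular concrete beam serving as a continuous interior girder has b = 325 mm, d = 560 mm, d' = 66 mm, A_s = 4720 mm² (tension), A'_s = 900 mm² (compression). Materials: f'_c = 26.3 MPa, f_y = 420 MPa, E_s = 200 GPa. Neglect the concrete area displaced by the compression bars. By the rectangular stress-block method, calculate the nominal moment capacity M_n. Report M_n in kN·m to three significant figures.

Assume both tension and compression steel yield.
Net tension couple steel: A_s − A'_s = 3820 mm².
a = (A_s − A'_s) f_y / (0.85 f'_c b) = 1604400/(0.85 × 26.3 × 325) = 220.83 mm.
c = a/β₁ = 220.83/0.85 = 259.80 mm; ε'_s = 0.003(c − d')/c = 0.0022 ≥ f_y/E_s = 0.0021, so compression steel does yield.
M_n = (A_s − A'_s) f_y (d − a/2) + A'_s f_y (d − d') = [1604400 × (560 − 110.415) + 378000 × (560 − 66)] × 10⁻⁶ = 721.31 + 186.73 = 908.04 kN·m.

M_n ≈ 908 kN·m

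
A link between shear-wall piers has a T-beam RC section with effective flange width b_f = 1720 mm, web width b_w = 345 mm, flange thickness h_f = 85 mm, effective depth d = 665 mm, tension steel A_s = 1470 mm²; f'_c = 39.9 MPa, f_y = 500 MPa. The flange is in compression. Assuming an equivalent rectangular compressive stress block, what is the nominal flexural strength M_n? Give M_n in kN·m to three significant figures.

Tension: T = A_s f_y = 1470 × 500 = 735000 N.
Try a within the flange: a = T/(0.85 f'_c b_f) = 735000/(0.85 × 39.9 × 1720) = 12.60 mm.
Since a = 12.60 ≤ h_f = 85 mm, the stress block lies entirely in the flange; analyse as a rectangular beam of width b_f.
M_n = T(d − a/2) = 735000 × (665 − 6.3) = 484.14 × 10⁶ N·mm.
M_n = 484.14 kN·m.

M_n ≈ 484 kN·m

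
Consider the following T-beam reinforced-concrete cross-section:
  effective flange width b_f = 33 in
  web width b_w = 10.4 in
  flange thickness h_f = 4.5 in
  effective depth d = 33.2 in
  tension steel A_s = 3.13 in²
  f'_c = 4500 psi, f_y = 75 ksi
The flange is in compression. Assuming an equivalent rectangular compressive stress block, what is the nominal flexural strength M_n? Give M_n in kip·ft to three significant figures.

M_n ≈ 631 kip·ft

Tension: T = A_s f_y = 3.13 × 75 = 234.75 kips.
Try a within the flange: a = T/(0.85 f'_c b_f) = 234.75/(0.85 × 4.5 × 33) = 1.860 in.
Since a = 1.860 ≤ h_f = 4.5 in, the stress block lies entirely in the flange; analyse as a rectangular beam of width b_f.
M_n = T(d − a/2) = 234.75 × (33.2 − 0.93) = 7575.4 kip·in.
M_n = 7575.4/12 = 631.28 kip·ft.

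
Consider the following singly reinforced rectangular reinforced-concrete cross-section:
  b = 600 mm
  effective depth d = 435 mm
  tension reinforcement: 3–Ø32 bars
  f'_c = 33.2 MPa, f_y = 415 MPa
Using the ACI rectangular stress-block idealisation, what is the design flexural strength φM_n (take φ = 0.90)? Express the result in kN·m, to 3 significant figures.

φM_n ≈ 365 kN·m

A_s = 3 × 804 = 2412 mm².
T = A_s f_y = 2412 × 415 = 1000980 N = 1000.98 kN.
From C = T: a = T/(0.85 f'_c b) = 1000980/(0.85 × 33.2 × 600) = 59.12 mm.
M_n = T(d − a/2) = 1000.98 kN × (435 − 29.56) mm = 405.84 kN·m.
φM_n = 0.90 × 405.84 = 365.26 kN·m.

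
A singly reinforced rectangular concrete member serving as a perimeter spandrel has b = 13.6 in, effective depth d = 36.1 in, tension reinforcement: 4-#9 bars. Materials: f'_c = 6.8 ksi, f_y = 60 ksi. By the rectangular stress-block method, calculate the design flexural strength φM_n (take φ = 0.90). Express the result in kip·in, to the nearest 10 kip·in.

φM_n ≈ 7470 kip·in

A_s = 4 × 1 = 4 in².
T = A_s f_y = 4 × 60 = 240 kips.
a = T/(0.85 f'_c b) = 240/(0.85 × 6.8 × 13.6) = 3.053 in.
M_n = T(d − a/2) = 240 × (36.1 − 1.5265) = 8297.6 kip·in.
φM_n = 0.90 × 8297.6 = 7467.8 kip·in.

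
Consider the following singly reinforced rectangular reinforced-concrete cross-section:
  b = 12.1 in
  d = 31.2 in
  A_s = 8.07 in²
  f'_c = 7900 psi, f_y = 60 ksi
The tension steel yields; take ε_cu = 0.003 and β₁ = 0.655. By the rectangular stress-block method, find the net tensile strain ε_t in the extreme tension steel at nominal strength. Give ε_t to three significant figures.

ε_t ≈ 0.00729

a = A_s f_y/(0.85 f'_c b) = 5.959 in.
β₁ = 0.655, so c = a/β₁ = 5.959/0.655 = 9.098 in.
From the linear strain diagram with ε_cu = 0.003: ε_t = 0.003 (d − c)/c = 0.003 × (31.2 − 9.098)/9.098 = 0.00729.
Since ε_t ≥ 0.005, the section is tension-controlled.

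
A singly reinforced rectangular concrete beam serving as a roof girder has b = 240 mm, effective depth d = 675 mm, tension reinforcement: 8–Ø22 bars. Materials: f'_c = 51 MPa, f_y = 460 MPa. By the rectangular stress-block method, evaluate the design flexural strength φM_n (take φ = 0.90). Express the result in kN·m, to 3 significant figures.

A_s = 8 × 380 = 3040 mm².
T = A_s f_y = 3040 × 460 = 1398400 N = 1398.4 kN.
From C = T: a = T/(0.85 f'_c b) = 1398400/(0.85 × 51 × 240) = 134.41 mm.
M_n = T(d − a/2) = 1398.4 kN × (675 − 67.205) mm = 849.94 kN·m.
φM_n = 0.90 × 849.94 = 764.95 kN·m.

φM_n ≈ 765 kN·m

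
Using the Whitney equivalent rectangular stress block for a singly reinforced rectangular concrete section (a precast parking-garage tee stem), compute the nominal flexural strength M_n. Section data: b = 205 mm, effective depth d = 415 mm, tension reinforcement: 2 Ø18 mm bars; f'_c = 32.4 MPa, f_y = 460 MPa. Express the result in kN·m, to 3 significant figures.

A_s = 2 × 254 = 508 mm².
T = A_s f_y = 508 × 460 = 233680 N = 233.68 kN.
From C = T: a = T/(0.85 f'_c b) = 233680/(0.85 × 32.4 × 205) = 41.39 mm.
M_n = T(d − a/2) = 233.68 kN × (415 − 20.695) mm = 92.14 kN·m.

M_n ≈ 92.1 kN·m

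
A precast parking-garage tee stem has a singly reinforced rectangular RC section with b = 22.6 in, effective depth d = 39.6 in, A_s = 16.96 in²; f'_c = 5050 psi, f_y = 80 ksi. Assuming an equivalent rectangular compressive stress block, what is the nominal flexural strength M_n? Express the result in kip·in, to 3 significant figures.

M_n ≈ 44200 kip·in

T = A_s f_y = 16.96 × 80 = 1356.8 kips.
a = T/(0.85 f'_c b) = 1356.8/(0.85 × 5.05 × 22.6) = 13.986 in.
M_n = T(d − a/2) = 1356.8 × (39.6 − 6.993) = 44241.2 kip·in.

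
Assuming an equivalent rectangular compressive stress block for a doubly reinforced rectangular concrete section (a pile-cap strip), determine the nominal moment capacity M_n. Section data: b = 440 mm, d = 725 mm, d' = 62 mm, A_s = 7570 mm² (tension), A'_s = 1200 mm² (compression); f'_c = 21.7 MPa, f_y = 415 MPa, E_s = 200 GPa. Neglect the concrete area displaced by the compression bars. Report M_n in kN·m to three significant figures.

M_n ≈ 1820 kN·m

Assume both tension and compression steel yield.
Net tension couple steel: A_s − A'_s = 6370 mm².
a = (A_s − A'_s) f_y / (0.85 f'_c b) = 2643550/(0.85 × 21.7 × 440) = 325.73 mm.
c = a/β₁ = 325.73/0.85 = 383.21 mm; ε'_s = 0.003(c − d')/c = 0.0025 ≥ f_y/E_s = 0.0021, so compression steel does yield.
M_n = (A_s − A'_s) f_y (d − a/2) + A'_s f_y (d − d') = [2643550 × (725 − 162.865) + 498000 × (725 − 62)] × 10⁻⁶ = 1486.03 + 330.17 = 1816.20 kN·m.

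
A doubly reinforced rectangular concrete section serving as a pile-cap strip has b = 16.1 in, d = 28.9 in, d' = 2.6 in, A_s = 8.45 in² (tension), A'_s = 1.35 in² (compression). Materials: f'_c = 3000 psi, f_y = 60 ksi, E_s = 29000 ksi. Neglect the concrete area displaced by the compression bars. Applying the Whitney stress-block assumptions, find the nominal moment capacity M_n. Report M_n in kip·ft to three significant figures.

Assume both steels yield.
a = (A_s − A'_s) f_y/(0.85 f'_c b) = (8.45 − 1.35) × 60/(0.85 × 3 × 16.1) = 10.376 in.
c = a/β₁ = 10.376/0.85 = 12.207 in; ε'_s = 0.003(c − d')/c = 0.0024 ≥ ε_y = 0.0021, so the compression steel yields.
M_n = (A_s − A'_s) f_y (d − a/2) + A'_s f_y (d − d') = 426 × (28.9 − 5.188) + 81 × (28.9 − 2.6) = 10101.3 + 2130.3 = 12231.6 kip·in = 12231.6/12 = 1019.30 kip·ft.

M_n ≈ 1020 kip·ft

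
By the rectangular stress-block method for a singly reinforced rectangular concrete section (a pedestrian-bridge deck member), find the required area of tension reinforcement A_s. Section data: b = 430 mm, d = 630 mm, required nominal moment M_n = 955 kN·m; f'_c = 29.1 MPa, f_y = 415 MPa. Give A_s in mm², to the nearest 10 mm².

A_s ≈ 4200 mm²

With M_n = 0.85 f'_c a b (d − a/2), solve the quadratic for a:
a = d − √(d² − 2M_n/(0.85 f'_c b)) = 630 − √(630² − 2 × 955×10⁶/(0.85 × 29.1 × 430)) = 163.82 mm.
A_s = 0.85 f'_c a b / f_y = 0.85 × 29.1 × 163.82 × 430 / 415 = 4198.5 mm².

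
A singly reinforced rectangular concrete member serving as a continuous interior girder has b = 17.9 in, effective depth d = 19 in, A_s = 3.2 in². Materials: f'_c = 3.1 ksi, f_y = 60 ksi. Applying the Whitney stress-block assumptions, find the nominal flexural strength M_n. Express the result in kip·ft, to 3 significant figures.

T = A_s f_y = 3.2 × 60 = 192 kips.
a = T/(0.85 f'_c b) = 192/(0.85 × 3.1 × 17.9) = 4.071 in.
M_n = T(d − a/2) = 192 × (19 − 2.0355) = 3257.2 kip·in = 3257.2/12 = 271.43 kip·ft.

M_n ≈ 271 kip·ft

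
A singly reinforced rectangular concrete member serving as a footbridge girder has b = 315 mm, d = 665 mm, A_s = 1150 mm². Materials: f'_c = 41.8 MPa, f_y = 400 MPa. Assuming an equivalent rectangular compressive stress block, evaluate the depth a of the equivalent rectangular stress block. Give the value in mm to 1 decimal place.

a ≈ 41.1 mm

T = A_s f_y = 1150 × 400 = 460000 N = 460 kN.
Setting C = 0.85 f'_c a b equal to T: a = 460000/(0.85 × 41.8 × 315) = 41.1 mm.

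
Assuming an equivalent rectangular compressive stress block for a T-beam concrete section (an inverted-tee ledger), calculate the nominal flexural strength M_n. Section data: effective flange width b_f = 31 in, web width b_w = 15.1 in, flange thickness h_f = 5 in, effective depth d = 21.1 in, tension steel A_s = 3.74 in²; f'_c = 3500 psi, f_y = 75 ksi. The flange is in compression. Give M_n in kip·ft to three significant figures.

M_n ≈ 458 kip·ft

Tension: T = A_s f_y = 3.74 × 75 = 280.5 kips.
Try a within the flange: a = T/(0.85 f'_c b_f) = 280.5/(0.85 × 3.5 × 31) = 3.041 in.
Since a = 3.041 ≤ h_f = 5 in, the stress block lies entirely in the flange; analyse as a rectangular beam of width b_f.
M_n = T(d − a/2) = 280.5 × (21.1 − 1.5205) = 5492.0 kip·in.
M_n = 5492.0/12 = 457.67 kip·ft.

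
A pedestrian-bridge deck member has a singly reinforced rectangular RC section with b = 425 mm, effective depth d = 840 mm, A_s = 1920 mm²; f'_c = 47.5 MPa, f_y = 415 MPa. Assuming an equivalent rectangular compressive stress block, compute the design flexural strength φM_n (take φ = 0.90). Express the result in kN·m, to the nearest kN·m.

T = A_s f_y = 1920 × 415 = 796800 N = 796.8 kN.
From C = T: a = T/(0.85 f'_c b) = 796800/(0.85 × 47.5 × 425) = 46.44 mm.
M_n = T(d − a/2) = 796.8 kN × (840 − 23.22) mm = 650.81 kN·m.
φM_n = 0.90 × 650.81 = 585.73 kN·m.

φM_n ≈ 586 kN·m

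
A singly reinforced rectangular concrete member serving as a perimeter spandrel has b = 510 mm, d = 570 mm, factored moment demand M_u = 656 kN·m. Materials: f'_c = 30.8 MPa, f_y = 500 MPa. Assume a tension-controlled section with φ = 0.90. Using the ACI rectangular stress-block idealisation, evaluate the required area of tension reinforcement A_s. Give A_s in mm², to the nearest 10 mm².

A_s ≈ 2820 mm²

M_n = M_u/φ = 656/0.90 = 728.889 kN·m.
With M_n = 0.85 f'_c a b (d − a/2), solve the quadratic for a:
a = d − √(d² − 2M_n/(0.85 f'_c b)) = 570 − √(570² − 2 × 728.889×10⁶/(0.85 × 30.8 × 510)) = 105.55 mm.
A_s = 0.85 f'_c a b / f_y = 0.85 × 30.8 × 105.55 × 510 / 500 = 2818.6 mm².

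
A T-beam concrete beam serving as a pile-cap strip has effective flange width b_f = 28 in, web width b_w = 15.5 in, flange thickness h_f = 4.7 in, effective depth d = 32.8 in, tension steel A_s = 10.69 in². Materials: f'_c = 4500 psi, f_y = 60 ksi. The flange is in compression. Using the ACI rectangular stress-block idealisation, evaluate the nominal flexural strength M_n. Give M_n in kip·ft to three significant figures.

Tension: T = A_s f_y = 10.69 × 60 = 641.4 kips.
Try a within the flange: a = T/(0.85 f'_c b_f) = 641.4/(0.85 × 4.5 × 28) = 5.989 in.
a = 5.989 > h_f = 4.7 in: the block extends into the web. Split into flange-overhang and web parts.
C_f = 0.85 f'_c (b_f − b_w) h_f = 0.85 × 4.5 × (28 − 15.5) × 4.7 = 224.7 kips.
Remaining web compression depth: a_w = (T − C_f)/(0.85 f'_c b_w) = (641.4 − 224.7)/(0.85 × 4.5 × 15.5) = 7.028 in.
M_n = C_f(d − h_f/2) + (T − C_f)(d − a_w/2) = 224.7 × (32.8 − 2.35) + 416.7 × (32.8 − 3.514) = 6842.1 + 12203.5 = 19045.6 kip·in.
M_n = 19045.6/12 = 1587.13 kip·ft.

M_n ≈ 1590 kip·ft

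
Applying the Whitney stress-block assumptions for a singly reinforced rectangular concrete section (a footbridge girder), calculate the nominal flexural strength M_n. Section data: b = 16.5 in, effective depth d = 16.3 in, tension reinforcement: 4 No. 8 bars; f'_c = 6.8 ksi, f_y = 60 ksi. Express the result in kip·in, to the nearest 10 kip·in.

A_s = 4 × 0.79 = 3.16 in².
T = A_s f_y = 3.16 × 60 = 189.6 kips.
a = T/(0.85 f'_c b) = 189.6/(0.85 × 6.8 × 16.5) = 1.988 in.
M_n = T(d − a/2) = 189.6 × (16.3 − 0.994) = 2902.0 kip·in.

M_n ≈ 2900 kip·in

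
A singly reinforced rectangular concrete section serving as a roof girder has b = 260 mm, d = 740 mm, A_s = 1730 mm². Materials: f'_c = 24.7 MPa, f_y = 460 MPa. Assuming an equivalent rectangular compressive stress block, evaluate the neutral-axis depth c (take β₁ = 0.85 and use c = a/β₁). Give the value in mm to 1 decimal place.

T = A_s f_y = 1730 × 460 = 795800 N = 795.8 kN.
Setting C = 0.85 f'_c a b equal to T: a = 795800/(0.85 × 24.7 × 260) = 145.786 mm.
With β₁ = 0.85, c = a/β₁ = 145.786/0.85 = 171.5 mm.

c ≈ 171.5 mm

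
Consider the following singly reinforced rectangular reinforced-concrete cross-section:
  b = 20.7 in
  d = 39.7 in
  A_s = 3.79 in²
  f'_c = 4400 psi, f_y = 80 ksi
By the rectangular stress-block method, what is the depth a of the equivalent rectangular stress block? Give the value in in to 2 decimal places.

T = A_s f_y = 3.79 × 80 = 303.2 kips.
a = T/(0.85 f'_c b) = 303.2/(0.85 × 4.4 × 20.7) = 3.92 in.

a ≈ 3.92 in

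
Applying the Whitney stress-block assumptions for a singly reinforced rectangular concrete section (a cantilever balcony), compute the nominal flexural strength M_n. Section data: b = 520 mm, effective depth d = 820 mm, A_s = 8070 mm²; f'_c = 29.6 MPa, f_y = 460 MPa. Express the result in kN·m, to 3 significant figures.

M_n ≈ 2520 kN·m

T = A_s f_y = 8070 × 460 = 3712200 N = 3712.2 kN.
From C = T: a = T/(0.85 f'_c b) = 3712200/(0.85 × 29.6 × 520) = 283.74 mm.
M_n = T(d − a/2) = 3712.2 kN × (820 − 141.87) mm = 2517.35 kN·m.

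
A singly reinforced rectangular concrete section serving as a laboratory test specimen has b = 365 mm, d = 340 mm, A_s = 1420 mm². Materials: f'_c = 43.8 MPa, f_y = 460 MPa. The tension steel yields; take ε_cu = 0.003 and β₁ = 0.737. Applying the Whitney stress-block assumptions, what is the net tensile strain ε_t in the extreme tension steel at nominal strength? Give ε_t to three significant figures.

ε_t ≈ 0.0126

a = A_s f_y/(0.85 f'_c b) = 48.07 mm.
β₁ = 0.737, so c = a/β₁ = 48.07/0.737 = 65.22 mm.
From the linear strain diagram with ε_cu = 0.003: ε_t = 0.003 (d − c)/c = 0.003 × (340 − 65.22)/65.22 = 0.0126.
Since ε_t ≥ 0.005, the section is tension-controlled.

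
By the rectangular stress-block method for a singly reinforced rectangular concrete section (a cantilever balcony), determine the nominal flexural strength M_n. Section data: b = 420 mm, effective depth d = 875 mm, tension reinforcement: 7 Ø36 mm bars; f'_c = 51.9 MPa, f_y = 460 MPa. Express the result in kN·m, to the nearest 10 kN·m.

A_s = 7 × 1018 = 7126 mm².
T = A_s f_y = 7126 × 460 = 3277960 N = 3277.96 kN.
From C = T: a = T/(0.85 f'_c b) = 3277960/(0.85 × 51.9 × 420) = 176.92 mm.
M_n = T(d − a/2) = 3277.96 kN × (875 − 88.46) mm = 2578.25 kN·m.

M_n ≈ 2580 kN·m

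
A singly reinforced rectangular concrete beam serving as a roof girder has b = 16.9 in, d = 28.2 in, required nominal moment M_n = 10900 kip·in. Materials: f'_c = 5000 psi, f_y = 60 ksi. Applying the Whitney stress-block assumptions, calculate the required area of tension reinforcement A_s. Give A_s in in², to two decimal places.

From M_n = 0.85 f'_c a b (d − a/2):
a = d − √(d² − 2M_n/(0.85 f'_c b)) = 28.2 − √(28.2² − 2 × 10900/(0.85 × 5 × 16.9)) = 6.025 in.
A_s = 0.85 f'_c a b / f_y = 0.85 × 5 × 6.025 × 16.9 / 60 = 7.212 in².

A_s ≈ 7.21 in²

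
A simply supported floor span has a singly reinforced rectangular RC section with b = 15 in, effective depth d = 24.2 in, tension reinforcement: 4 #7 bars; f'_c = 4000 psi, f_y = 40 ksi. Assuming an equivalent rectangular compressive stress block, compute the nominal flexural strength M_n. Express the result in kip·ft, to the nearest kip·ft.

M_n ≈ 186 kip·ft

A_s = 4 × 0.6 = 2.4 in².
T = A_s f_y = 2.4 × 40 = 96 kips.
a = T/(0.85 f'_c b) = 96/(0.85 × 4 × 15) = 1.882 in.
M_n = T(d − a/2) = 96 × (24.2 − 0.941) = 2232.9 kip·in = 2232.9/12 = 186.08 kip·ft.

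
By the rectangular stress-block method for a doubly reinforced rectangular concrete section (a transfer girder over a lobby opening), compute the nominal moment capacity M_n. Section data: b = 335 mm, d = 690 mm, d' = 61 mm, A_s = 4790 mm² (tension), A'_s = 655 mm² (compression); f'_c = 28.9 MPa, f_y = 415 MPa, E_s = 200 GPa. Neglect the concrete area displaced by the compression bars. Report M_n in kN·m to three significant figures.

M_n ≈ 1180 kN·m

Assume both tension and compression steel yield.
Net tension couple steel: A_s − A'_s = 4135 mm².
a = (A_s − A'_s) f_y / (0.85 f'_c b) = 1716025/(0.85 × 28.9 × 335) = 208.53 mm.
c = a/β₁ = 208.53/0.844 = 247.07 mm; ε'_s = 0.003(c − d')/c = 0.0023 ≥ f_y/E_s = 0.0021, so compression steel does yield.
M_n = (A_s − A'_s) f_y (d − a/2) + A'_s f_y (d − d') = [1716025 × (690 − 104.265) + 271825 × (690 − 61)] × 10⁻⁶ = 1005.14 + 170.98 = 1176.12 kN·m.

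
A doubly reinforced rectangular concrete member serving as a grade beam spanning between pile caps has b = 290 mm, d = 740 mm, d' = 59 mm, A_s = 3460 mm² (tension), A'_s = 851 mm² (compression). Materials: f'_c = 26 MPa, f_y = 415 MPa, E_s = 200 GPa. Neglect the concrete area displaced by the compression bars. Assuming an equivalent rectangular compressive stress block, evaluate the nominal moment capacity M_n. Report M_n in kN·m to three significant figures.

Assume both tension and compression steel yield.
Net tension couple steel: A_s − A'_s = 2609 mm².
a = (A_s − A'_s) f_y / (0.85 f'_c b) = 1082735/(0.85 × 26 × 290) = 168.94 mm.
c = a/β₁ = 168.94/0.85 = 198.75 mm; ε'_s = 0.003(c − d')/c = 0.0021 ≥ f_y/E_s = 0.0021, so compression steel does yield.
M_n = (A_s − A'_s) f_y (d − a/2) + A'_s f_y (d − d') = [1082735 × (740 − 84.47) + 353165 × (740 − 59)] × 10⁻⁶ = 709.77 + 240.51 = 950.28 kN·m.

M_n ≈ 950 kN·m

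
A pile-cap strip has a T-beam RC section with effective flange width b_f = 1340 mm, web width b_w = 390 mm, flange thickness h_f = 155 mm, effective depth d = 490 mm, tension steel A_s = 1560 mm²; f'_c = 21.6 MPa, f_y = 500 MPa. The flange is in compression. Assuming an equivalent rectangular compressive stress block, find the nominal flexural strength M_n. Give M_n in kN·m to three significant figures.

M_n ≈ 370 kN·m

Tension: T = A_s f_y = 1560 × 500 = 780000 N.
Try a within the flange: a = T/(0.85 f'_c b_f) = 780000/(0.85 × 21.6 × 1340) = 31.70 mm.
Since a = 31.70 ≤ h_f = 155 mm, the stress block lies entirely in the flange; analyse as a rectangular beam of width b_f.
M_n = T(d − a/2) = 780000 × (490 − 15.85) = 369.84 × 10⁶ N·mm.
M_n = 369.84 kN·m.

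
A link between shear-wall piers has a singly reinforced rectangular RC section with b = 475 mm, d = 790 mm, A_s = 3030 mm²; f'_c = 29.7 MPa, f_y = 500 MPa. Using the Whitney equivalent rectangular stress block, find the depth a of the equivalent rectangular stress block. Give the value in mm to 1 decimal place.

a ≈ 126.3 mm

T = A_s f_y = 3030 × 500 = 1515000 N = 1515 kN.
Setting C = 0.85 f'_c a b equal to T: a = 1515000/(0.85 × 29.7 × 475) = 126.3 mm.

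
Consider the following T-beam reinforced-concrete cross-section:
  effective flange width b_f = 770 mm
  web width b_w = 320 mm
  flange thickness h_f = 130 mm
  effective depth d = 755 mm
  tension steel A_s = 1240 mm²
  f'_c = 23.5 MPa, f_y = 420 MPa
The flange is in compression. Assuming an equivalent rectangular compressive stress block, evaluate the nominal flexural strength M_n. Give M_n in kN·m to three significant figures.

Tension: T = A_s f_y = 1240 × 420 = 520800 N.
Try a within the flange: a = T/(0.85 f'_c b_f) = 520800/(0.85 × 23.5 × 770) = 33.86 mm.
Since a = 33.86 ≤ h_f = 130 mm, the stress block lies entirely in the flange; analyse as a rectangular beam of width b_f.
M_n = T(d − a/2) = 520800 × (755 − 16.93) = 384.39 × 10⁶ N·mm.
M_n = 384.39 kN·m.

M_n ≈ 384 kN·m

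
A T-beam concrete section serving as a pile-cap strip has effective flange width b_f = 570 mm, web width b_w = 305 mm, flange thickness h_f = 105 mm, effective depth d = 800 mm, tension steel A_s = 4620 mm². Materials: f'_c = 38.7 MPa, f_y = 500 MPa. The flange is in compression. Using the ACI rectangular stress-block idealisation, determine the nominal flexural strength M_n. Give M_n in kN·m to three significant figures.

M_n ≈ 1700 kN·m

Tension: T = A_s f_y = 4620 × 500 = 2310000 N.
Try a within the flange: a = T/(0.85 f'_c b_f) = 2310000/(0.85 × 38.7 × 570) = 123.20 mm.
a = 123.20 > h_f = 105 mm: the block extends into the web. Split into flange-overhang and web parts.
C_f = 0.85 f'_c (b_f − b_w) h_f = 0.85 × 38.7 × (570 − 305) × 105 = 915303 N.
Remaining web compression depth: a_w = (T − C_f)/(0.85 f'_c b_w) = (2310000 − 915303)/(0.85 × 38.7 × 305) = 139.01 mm.
M_n = C_f(d − h_f/2) + (T − C_f)(d − a_w/2) = 915303 × (800 − 52.5) + 1394697 × (800 − 69.505) = 684.19 + 1018.82 = 1703.01 × 10⁶ N·mm.
M_n = 1703.01 kN·m.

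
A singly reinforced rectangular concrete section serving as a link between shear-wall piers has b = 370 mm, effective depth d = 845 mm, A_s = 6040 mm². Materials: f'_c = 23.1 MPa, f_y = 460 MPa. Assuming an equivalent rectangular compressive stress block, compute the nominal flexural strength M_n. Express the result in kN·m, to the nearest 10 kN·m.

M_n ≈ 1820 kN·m

T = A_s f_y = 6040 × 460 = 2778400 N = 2778.4 kN.
From C = T: a = T/(0.85 f'_c b) = 2778400/(0.85 × 23.1 × 370) = 382.44 mm.
M_n = T(d − a/2) = 2778.4 kN × (845 − 191.22) mm = 1816.46 kN·m.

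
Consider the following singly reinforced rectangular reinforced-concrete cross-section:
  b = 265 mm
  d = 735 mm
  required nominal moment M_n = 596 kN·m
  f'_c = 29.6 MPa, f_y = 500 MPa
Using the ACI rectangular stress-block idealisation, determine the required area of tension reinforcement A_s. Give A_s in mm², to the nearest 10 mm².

With M_n = 0.85 f'_c a b (d − a/2), solve the quadratic for a:
a = d − √(d² − 2M_n/(0.85 f'_c b)) = 735 − √(735² − 2 × 596×10⁶/(0.85 × 29.6 × 265)) = 133.80 mm.
A_s = 0.85 f'_c a b / f_y = 0.85 × 29.6 × 133.80 × 265 / 500 = 1784.2 mm².

A_s ≈ 1780 mm²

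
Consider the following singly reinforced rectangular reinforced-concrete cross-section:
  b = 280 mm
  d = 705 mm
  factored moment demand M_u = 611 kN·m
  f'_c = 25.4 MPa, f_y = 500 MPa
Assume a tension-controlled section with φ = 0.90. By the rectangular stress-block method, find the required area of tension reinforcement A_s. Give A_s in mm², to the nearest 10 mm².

M_n = M_u/φ = 611/0.90 = 678.889 kN·m.
With M_n = 0.85 f'_c a b (d − a/2), solve the quadratic for a:
a = d − √(d² − 2M_n/(0.85 f'_c b)) = 705 − √(705² − 2 × 678.889×10⁶/(0.85 × 25.4 × 280)) = 183.06 mm.
A_s = 0.85 f'_c a b / f_y = 0.85 × 25.4 × 183.06 × 280 / 500 = 2213.3 mm².

A_s ≈ 2210 mm²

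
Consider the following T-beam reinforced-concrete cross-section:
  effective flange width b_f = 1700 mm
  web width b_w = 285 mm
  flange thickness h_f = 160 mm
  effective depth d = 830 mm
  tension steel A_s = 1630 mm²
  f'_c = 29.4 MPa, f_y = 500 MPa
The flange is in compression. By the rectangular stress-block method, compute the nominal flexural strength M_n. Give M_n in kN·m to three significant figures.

M_n ≈ 669 kN·m

Tension: T = A_s f_y = 1630 × 500 = 815000 N.
Try a within the flange: a = T/(0.85 f'_c b_f) = 815000/(0.85 × 29.4 × 1700) = 19.18 mm.
Since a = 19.18 ≤ h_f = 160 mm, the stress block lies entirely in the flange; analyse as a rectangular beam of width b_f.
M_n = T(d − a/2) = 815000 × (830 − 9.59) = 668.63 × 10⁶ N·mm.
M_n = 668.63 kN·m.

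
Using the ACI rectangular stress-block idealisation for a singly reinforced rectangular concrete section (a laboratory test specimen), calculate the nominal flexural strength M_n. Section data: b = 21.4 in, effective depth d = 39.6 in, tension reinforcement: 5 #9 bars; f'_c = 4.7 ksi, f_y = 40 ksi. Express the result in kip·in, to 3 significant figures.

M_n ≈ 7690 kip·in

A_s = 5 × 1 = 5 in².
T = A_s f_y = 5 × 40 = 200 kips.
a = T/(0.85 f'_c b) = 200/(0.85 × 4.7 × 21.4) = 2.339 in.
M_n = T(d − a/2) = 200 × (39.6 − 1.1695) = 7686.1 kip·in.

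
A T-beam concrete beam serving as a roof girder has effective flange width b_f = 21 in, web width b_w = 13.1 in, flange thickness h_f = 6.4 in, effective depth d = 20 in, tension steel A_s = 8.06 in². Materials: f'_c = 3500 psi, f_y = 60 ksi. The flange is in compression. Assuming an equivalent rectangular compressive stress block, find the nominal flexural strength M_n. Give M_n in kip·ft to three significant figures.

Tension: T = A_s f_y = 8.06 × 60 = 483.6 kips.
Try a within the flange: a = T/(0.85 f'_c b_f) = 483.6/(0.85 × 3.5 × 21) = 7.741 in.
a = 7.741 > h_f = 6.4 in: the block extends into the web. Split into flange-overhang and web parts.
C_f = 0.85 f'_c (b_f − b_w) h_f = 0.85 × 3.5 × (21 − 13.1) × 6.4 = 150.4 kips.
Remaining web compression depth: a_w = (T − C_f)/(0.85 f'_c b_w) = (483.6 − 150.4)/(0.85 × 3.5 × 13.1) = 8.550 in.
M_n = C_f(d − h_f/2) + (T − C_f)(d − a_w/2) = 150.4 × (20 − 3.2) + 333.2 × (20 − 4.275) = 2526.7 + 5239.6 = 7766.3 kip·in.
M_n = 7766.3/12 = 647.19 kip·ft.

M_n ≈ 647 kip·ft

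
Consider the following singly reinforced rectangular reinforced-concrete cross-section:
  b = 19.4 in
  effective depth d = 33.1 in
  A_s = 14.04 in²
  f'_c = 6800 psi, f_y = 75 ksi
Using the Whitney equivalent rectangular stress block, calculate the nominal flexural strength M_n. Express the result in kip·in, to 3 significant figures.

T = A_s f_y = 14.04 × 75 = 1053 kips.
a = T/(0.85 f'_c b) = 1053/(0.85 × 6.8 × 19.4) = 9.391 in.
M_n = T(d − a/2) = 1053 × (33.1 − 4.6955) = 29909.9 kip·in.

M_n ≈ 29900 kip·in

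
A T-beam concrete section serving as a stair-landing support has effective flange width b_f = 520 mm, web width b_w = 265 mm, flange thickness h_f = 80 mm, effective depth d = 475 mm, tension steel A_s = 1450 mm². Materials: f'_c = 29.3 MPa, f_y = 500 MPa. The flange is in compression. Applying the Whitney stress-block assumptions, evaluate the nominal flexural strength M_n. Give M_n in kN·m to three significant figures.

M_n ≈ 324 kN·m

Tension: T = A_s f_y = 1450 × 500 = 725000 N.
Try a within the flange: a = T/(0.85 f'_c b_f) = 725000/(0.85 × 29.3 × 520) = 55.98 mm.
Since a = 55.98 ≤ h_f = 80 mm, the stress block lies entirely in the flange; analyse as a rectangular beam of width b_f.
M_n = T(d − a/2) = 725000 × (475 − 27.99) = 324.08 × 10⁶ N·mm.
M_n = 324.08 kN·m.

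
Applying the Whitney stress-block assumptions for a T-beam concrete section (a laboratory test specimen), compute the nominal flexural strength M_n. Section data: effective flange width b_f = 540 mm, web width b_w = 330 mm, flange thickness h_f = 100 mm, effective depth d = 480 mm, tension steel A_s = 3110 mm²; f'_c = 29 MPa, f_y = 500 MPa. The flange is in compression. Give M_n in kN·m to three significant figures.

M_n ≈ 654 kN·m

Tension: T = A_s f_y = 3110 × 500 = 1555000 N.
Try a within the flange: a = T/(0.85 f'_c b_f) = 1555000/(0.85 × 29 × 540) = 116.82 mm.
a = 116.82 > h_f = 100 mm: the block extends into the web. Split into flange-overhang and web parts.
C_f = 0.85 f'_c (b_f − b_w) h_f = 0.85 × 29 × (540 − 330) × 100 = 517650 N.
Remaining web compression depth: a_w = (T − C_f)/(0.85 f'_c b_w) = (1555000 − 517650)/(0.85 × 29 × 330) = 127.52 mm.
M_n = C_f(d − h_f/2) + (T − C_f)(d − a_w/2) = 517650 × (480 − 50) + 1037350 × (480 − 63.76) = 222.59 + 431.79 = 654.38 × 10⁶ N·mm.
M_n = 654.38 kN·m.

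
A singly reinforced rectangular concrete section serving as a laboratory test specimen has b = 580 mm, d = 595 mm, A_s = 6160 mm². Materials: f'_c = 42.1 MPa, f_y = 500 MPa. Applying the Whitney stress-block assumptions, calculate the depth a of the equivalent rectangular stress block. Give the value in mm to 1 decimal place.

a ≈ 148.4 mm

T = A_s f_y = 6160 × 500 = 3080000 N = 3080 kN.
Setting C = 0.85 f'_c a b equal to T: a = 3080000/(0.85 × 42.1 × 580) = 148.4 mm.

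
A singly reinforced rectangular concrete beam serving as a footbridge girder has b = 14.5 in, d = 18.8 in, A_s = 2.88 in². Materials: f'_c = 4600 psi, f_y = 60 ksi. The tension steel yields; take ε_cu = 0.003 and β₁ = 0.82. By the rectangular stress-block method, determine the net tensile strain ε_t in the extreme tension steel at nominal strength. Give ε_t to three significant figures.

a = A_s f_y/(0.85 f'_c b) = 3.048 in.
β₁ = 0.82, so c = a/β₁ = 3.048/0.82 = 3.717 in.
From the linear strain diagram with ε_cu = 0.003: ε_t = 0.003 (d − c)/c = 0.003 × (18.8 − 3.717)/3.717 = 0.0122.
Since ε_t ≥ 0.005, the section is tension-controlled.

ε_t ≈ 0.0122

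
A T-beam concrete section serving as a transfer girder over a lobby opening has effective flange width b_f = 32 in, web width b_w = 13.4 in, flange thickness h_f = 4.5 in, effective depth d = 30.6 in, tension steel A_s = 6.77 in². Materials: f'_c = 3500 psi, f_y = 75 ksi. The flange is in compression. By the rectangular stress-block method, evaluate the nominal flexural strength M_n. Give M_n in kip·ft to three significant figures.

M_n ≈ 1180 kip·ft

Tension: T = A_s f_y = 6.77 × 75 = 507.75 kips.
Try a within the flange: a = T/(0.85 f'_c b_f) = 507.75/(0.85 × 3.5 × 32) = 5.334 in.
a = 5.334 > h_f = 4.5 in: the block extends into the web. Split into flange-overhang and web parts.
C_f = 0.85 f'_c (b_f − b_w) h_f = 0.85 × 3.5 × (32 − 13.4) × 4.5 = 249.0 kips.
Remaining web compression depth: a_w = (T − C_f)/(0.85 f'_c b_w) = (507.75 − 249.0)/(0.85 × 3.5 × 13.4) = 6.491 in.
M_n = C_f(d − h_f/2) + (T − C_f)(d − a_w/2) = 249.0 × (30.6 − 2.25) + 258.75 × (30.6 − 3.2455) = 7059.2 + 7078.0 = 14137.2 kip·in.
M_n = 14137.2/12 = 1178.10 kip·ft.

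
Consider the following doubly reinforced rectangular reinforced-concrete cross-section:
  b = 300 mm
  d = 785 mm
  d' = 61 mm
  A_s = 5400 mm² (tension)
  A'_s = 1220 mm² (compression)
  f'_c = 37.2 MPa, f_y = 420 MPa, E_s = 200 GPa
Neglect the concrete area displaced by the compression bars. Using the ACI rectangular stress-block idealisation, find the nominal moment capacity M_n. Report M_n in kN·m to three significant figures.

Assume both tension and compression steel yield.
Net tension couple steel: A_s − A'_s = 4180 mm².
a = (A_s − A'_s) f_y / (0.85 f'_c b) = 1755600/(0.85 × 37.2 × 300) = 185.07 mm.
c = a/β₁ = 185.07/0.784 = 236.06 mm; ε'_s = 0.003(c − d')/c = 0.0022 ≥ f_y/E_s = 0.0021, so compression steel does yield.
M_n = (A_s − A'_s) f_y (d − a/2) + A'_s f_y (d − d') = [1755600 × (785 − 92.535) + 512400 × (785 − 61)] × 10⁻⁶ = 1215.69 + 370.98 = 1586.67 kN·m.

M_n ≈ 1590 kN·m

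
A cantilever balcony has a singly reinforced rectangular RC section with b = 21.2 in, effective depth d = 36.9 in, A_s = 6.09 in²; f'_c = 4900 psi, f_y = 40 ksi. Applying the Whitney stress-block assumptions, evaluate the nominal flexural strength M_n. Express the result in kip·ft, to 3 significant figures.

M_n ≈ 721 kip·ft

T = A_s f_y = 6.09 × 40 = 243.6 kips.
a = T/(0.85 f'_c b) = 243.6/(0.85 × 4.9 × 21.2) = 2.759 in.
M_n = T(d − a/2) = 243.6 × (36.9 − 1.3795) = 8652.8 kip·in = 8652.8/12 = 721.07 kip·ft.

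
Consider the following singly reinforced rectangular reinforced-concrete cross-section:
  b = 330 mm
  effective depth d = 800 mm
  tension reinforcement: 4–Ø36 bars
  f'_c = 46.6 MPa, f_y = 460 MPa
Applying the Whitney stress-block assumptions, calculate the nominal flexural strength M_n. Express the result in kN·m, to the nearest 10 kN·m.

M_n ≈ 1360 kN·m

A_s = 4 × 1018 = 4072 mm².
T = A_s f_y = 4072 × 460 = 1873120 N = 1873.12 kN.
From C = T: a = T/(0.85 f'_c b) = 1873120/(0.85 × 46.6 × 330) = 143.30 mm.
M_n = T(d − a/2) = 1873.12 kN × (800 − 71.65) mm = 1364.29 kN·m.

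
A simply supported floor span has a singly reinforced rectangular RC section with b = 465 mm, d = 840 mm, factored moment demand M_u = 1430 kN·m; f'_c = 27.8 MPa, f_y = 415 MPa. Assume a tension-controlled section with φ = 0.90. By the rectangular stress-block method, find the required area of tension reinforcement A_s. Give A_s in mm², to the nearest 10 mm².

M_n = M_u/φ = 1430/0.90 = 1588.89 kN·m.
With M_n = 0.85 f'_c a b (d − a/2), solve the quadratic for a:
a = d − √(d² − 2M_n/(0.85 f'_c b)) = 840 − √(840² − 2 × 1588.89×10⁶/(0.85 × 27.8 × 465)) = 194.71 mm.
A_s = 0.85 f'_c a b / f_y = 0.85 × 27.8 × 194.71 × 465 / 415 = 5155.3 mm².

A_s ≈ 5160 mm²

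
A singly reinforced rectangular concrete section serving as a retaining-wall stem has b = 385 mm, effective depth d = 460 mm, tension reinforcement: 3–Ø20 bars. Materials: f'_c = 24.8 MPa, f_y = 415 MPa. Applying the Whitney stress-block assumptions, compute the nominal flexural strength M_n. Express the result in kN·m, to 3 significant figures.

M_n ≈ 170 kN·m

A_s = 3 × 314 = 942 mm².
T = A_s f_y = 942 × 415 = 390930 N = 390.93 kN.
From C = T: a = T/(0.85 f'_c b) = 390930/(0.85 × 24.8 × 385) = 48.17 mm.
M_n = T(d − a/2) = 390.93 kN × (460 − 24.085) mm = 170.41 kN·m.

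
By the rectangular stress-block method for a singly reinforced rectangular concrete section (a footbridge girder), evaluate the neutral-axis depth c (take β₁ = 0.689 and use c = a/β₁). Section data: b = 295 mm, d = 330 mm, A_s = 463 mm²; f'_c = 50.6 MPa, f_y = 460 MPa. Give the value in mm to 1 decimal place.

c ≈ 24.4 mm

T = A_s f_y = 463 × 460 = 212980 N = 212.98 kN.
Setting C = 0.85 f'_c a b equal to T: a = 212980/(0.85 × 50.6 × 295) = 16.786 mm.
With β₁ = 0.689, c = a/β₁ = 16.786/0.689 = 24.4 mm.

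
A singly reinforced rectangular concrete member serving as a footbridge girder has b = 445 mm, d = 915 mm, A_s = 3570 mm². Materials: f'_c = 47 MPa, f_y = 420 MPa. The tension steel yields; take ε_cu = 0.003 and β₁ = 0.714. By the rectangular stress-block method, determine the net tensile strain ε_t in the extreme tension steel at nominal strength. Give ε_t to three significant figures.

a = A_s f_y/(0.85 f'_c b) = 84.34 mm.
β₁ = 0.714, so c = a/β₁ = 84.34/0.714 = 118.12 mm.
From the linear strain diagram with ε_cu = 0.003: ε_t = 0.003 (d − c)/c = 0.003 × (915 − 118.12)/118.12 = 0.0202.
Since ε_t ≥ 0.005, the section is tension-controlled.

ε_t ≈ 0.0202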